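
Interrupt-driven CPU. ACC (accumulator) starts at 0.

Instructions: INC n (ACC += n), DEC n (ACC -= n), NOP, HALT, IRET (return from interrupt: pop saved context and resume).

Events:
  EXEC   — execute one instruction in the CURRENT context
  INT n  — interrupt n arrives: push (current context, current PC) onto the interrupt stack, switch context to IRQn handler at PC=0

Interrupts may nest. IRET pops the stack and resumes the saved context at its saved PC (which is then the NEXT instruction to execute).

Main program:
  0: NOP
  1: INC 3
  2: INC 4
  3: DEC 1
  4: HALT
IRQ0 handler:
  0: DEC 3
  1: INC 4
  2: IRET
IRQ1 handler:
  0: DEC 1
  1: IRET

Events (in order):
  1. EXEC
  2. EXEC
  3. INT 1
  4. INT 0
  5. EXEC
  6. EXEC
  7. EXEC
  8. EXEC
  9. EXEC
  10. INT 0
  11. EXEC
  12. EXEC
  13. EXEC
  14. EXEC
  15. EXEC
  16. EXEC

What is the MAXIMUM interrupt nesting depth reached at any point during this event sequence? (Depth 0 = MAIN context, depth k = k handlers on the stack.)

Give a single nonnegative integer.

Answer: 2

Derivation:
Event 1 (EXEC): [MAIN] PC=0: NOP [depth=0]
Event 2 (EXEC): [MAIN] PC=1: INC 3 -> ACC=3 [depth=0]
Event 3 (INT 1): INT 1 arrives: push (MAIN, PC=2), enter IRQ1 at PC=0 (depth now 1) [depth=1]
Event 4 (INT 0): INT 0 arrives: push (IRQ1, PC=0), enter IRQ0 at PC=0 (depth now 2) [depth=2]
Event 5 (EXEC): [IRQ0] PC=0: DEC 3 -> ACC=0 [depth=2]
Event 6 (EXEC): [IRQ0] PC=1: INC 4 -> ACC=4 [depth=2]
Event 7 (EXEC): [IRQ0] PC=2: IRET -> resume IRQ1 at PC=0 (depth now 1) [depth=1]
Event 8 (EXEC): [IRQ1] PC=0: DEC 1 -> ACC=3 [depth=1]
Event 9 (EXEC): [IRQ1] PC=1: IRET -> resume MAIN at PC=2 (depth now 0) [depth=0]
Event 10 (INT 0): INT 0 arrives: push (MAIN, PC=2), enter IRQ0 at PC=0 (depth now 1) [depth=1]
Event 11 (EXEC): [IRQ0] PC=0: DEC 3 -> ACC=0 [depth=1]
Event 12 (EXEC): [IRQ0] PC=1: INC 4 -> ACC=4 [depth=1]
Event 13 (EXEC): [IRQ0] PC=2: IRET -> resume MAIN at PC=2 (depth now 0) [depth=0]
Event 14 (EXEC): [MAIN] PC=2: INC 4 -> ACC=8 [depth=0]
Event 15 (EXEC): [MAIN] PC=3: DEC 1 -> ACC=7 [depth=0]
Event 16 (EXEC): [MAIN] PC=4: HALT [depth=0]
Max depth observed: 2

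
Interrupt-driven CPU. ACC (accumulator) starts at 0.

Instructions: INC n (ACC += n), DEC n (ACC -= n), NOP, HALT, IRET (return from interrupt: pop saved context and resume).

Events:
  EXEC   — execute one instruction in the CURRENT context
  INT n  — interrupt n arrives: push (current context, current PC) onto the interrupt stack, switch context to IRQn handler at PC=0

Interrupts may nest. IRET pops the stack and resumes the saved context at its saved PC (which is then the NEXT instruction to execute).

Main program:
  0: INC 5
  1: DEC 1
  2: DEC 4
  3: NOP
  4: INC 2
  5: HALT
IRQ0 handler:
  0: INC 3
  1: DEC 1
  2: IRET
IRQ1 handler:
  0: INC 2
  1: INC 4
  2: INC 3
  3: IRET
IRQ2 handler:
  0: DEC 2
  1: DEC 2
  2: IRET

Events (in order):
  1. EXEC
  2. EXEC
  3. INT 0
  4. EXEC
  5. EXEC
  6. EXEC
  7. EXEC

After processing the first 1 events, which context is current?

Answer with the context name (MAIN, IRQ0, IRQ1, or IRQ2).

Event 1 (EXEC): [MAIN] PC=0: INC 5 -> ACC=5

Answer: MAIN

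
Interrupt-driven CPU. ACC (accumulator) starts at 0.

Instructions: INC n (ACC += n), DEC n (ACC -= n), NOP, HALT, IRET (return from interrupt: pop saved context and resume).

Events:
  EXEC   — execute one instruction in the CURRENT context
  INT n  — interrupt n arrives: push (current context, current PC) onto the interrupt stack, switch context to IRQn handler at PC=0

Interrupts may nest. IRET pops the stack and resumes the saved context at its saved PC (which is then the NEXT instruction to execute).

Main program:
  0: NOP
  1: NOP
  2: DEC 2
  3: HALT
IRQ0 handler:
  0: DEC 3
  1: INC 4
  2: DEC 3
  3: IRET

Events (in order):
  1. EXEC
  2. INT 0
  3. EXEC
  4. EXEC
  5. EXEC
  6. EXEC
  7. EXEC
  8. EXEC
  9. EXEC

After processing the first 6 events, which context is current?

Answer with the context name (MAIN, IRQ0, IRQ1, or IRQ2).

Answer: MAIN

Derivation:
Event 1 (EXEC): [MAIN] PC=0: NOP
Event 2 (INT 0): INT 0 arrives: push (MAIN, PC=1), enter IRQ0 at PC=0 (depth now 1)
Event 3 (EXEC): [IRQ0] PC=0: DEC 3 -> ACC=-3
Event 4 (EXEC): [IRQ0] PC=1: INC 4 -> ACC=1
Event 5 (EXEC): [IRQ0] PC=2: DEC 3 -> ACC=-2
Event 6 (EXEC): [IRQ0] PC=3: IRET -> resume MAIN at PC=1 (depth now 0)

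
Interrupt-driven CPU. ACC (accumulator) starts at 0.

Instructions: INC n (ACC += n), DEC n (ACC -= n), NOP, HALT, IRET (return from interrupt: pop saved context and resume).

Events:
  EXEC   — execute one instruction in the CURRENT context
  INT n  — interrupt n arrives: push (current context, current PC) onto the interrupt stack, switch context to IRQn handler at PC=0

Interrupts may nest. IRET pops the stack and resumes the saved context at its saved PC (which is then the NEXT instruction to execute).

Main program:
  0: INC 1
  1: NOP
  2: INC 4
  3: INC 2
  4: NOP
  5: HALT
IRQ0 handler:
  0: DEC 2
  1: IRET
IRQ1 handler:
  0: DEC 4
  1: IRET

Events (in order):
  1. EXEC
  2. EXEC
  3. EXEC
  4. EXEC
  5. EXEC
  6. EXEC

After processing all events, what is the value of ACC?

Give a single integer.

Answer: 7

Derivation:
Event 1 (EXEC): [MAIN] PC=0: INC 1 -> ACC=1
Event 2 (EXEC): [MAIN] PC=1: NOP
Event 3 (EXEC): [MAIN] PC=2: INC 4 -> ACC=5
Event 4 (EXEC): [MAIN] PC=3: INC 2 -> ACC=7
Event 5 (EXEC): [MAIN] PC=4: NOP
Event 6 (EXEC): [MAIN] PC=5: HALT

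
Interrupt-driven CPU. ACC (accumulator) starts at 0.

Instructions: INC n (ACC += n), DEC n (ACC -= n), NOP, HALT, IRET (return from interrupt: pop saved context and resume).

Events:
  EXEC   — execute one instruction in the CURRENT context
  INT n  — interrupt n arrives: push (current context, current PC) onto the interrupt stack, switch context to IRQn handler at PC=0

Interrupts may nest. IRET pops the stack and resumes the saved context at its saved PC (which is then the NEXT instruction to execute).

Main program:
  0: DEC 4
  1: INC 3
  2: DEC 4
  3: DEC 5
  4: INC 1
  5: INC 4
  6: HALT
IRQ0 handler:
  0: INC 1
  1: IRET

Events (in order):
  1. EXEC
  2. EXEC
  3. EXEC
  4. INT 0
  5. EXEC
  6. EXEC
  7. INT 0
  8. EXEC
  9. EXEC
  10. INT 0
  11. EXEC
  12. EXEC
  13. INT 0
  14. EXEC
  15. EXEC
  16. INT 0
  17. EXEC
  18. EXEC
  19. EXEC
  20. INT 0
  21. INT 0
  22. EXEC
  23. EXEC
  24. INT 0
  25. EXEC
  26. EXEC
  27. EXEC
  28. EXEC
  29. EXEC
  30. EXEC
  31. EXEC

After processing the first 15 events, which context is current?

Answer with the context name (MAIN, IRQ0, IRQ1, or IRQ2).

Event 1 (EXEC): [MAIN] PC=0: DEC 4 -> ACC=-4
Event 2 (EXEC): [MAIN] PC=1: INC 3 -> ACC=-1
Event 3 (EXEC): [MAIN] PC=2: DEC 4 -> ACC=-5
Event 4 (INT 0): INT 0 arrives: push (MAIN, PC=3), enter IRQ0 at PC=0 (depth now 1)
Event 5 (EXEC): [IRQ0] PC=0: INC 1 -> ACC=-4
Event 6 (EXEC): [IRQ0] PC=1: IRET -> resume MAIN at PC=3 (depth now 0)
Event 7 (INT 0): INT 0 arrives: push (MAIN, PC=3), enter IRQ0 at PC=0 (depth now 1)
Event 8 (EXEC): [IRQ0] PC=0: INC 1 -> ACC=-3
Event 9 (EXEC): [IRQ0] PC=1: IRET -> resume MAIN at PC=3 (depth now 0)
Event 10 (INT 0): INT 0 arrives: push (MAIN, PC=3), enter IRQ0 at PC=0 (depth now 1)
Event 11 (EXEC): [IRQ0] PC=0: INC 1 -> ACC=-2
Event 12 (EXEC): [IRQ0] PC=1: IRET -> resume MAIN at PC=3 (depth now 0)
Event 13 (INT 0): INT 0 arrives: push (MAIN, PC=3), enter IRQ0 at PC=0 (depth now 1)
Event 14 (EXEC): [IRQ0] PC=0: INC 1 -> ACC=-1
Event 15 (EXEC): [IRQ0] PC=1: IRET -> resume MAIN at PC=3 (depth now 0)

Answer: MAIN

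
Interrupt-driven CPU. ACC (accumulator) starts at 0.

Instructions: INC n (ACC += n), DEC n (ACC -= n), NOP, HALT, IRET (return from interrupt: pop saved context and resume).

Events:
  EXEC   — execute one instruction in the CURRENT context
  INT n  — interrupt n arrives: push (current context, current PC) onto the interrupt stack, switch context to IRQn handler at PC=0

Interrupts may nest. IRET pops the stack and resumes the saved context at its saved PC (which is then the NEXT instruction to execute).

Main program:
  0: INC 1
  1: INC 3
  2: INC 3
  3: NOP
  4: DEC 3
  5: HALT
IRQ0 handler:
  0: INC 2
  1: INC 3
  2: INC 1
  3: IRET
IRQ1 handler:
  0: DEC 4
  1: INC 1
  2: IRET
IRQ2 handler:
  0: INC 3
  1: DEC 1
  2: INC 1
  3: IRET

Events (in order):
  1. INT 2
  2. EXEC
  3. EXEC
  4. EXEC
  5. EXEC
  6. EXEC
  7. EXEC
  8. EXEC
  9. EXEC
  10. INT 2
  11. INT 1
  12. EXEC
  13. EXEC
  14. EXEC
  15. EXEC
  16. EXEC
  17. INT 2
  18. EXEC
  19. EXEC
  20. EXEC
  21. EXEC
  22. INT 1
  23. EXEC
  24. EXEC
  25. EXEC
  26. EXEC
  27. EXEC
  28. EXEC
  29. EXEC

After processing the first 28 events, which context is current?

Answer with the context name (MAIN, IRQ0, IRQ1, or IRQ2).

Event 1 (INT 2): INT 2 arrives: push (MAIN, PC=0), enter IRQ2 at PC=0 (depth now 1)
Event 2 (EXEC): [IRQ2] PC=0: INC 3 -> ACC=3
Event 3 (EXEC): [IRQ2] PC=1: DEC 1 -> ACC=2
Event 4 (EXEC): [IRQ2] PC=2: INC 1 -> ACC=3
Event 5 (EXEC): [IRQ2] PC=3: IRET -> resume MAIN at PC=0 (depth now 0)
Event 6 (EXEC): [MAIN] PC=0: INC 1 -> ACC=4
Event 7 (EXEC): [MAIN] PC=1: INC 3 -> ACC=7
Event 8 (EXEC): [MAIN] PC=2: INC 3 -> ACC=10
Event 9 (EXEC): [MAIN] PC=3: NOP
Event 10 (INT 2): INT 2 arrives: push (MAIN, PC=4), enter IRQ2 at PC=0 (depth now 1)
Event 11 (INT 1): INT 1 arrives: push (IRQ2, PC=0), enter IRQ1 at PC=0 (depth now 2)
Event 12 (EXEC): [IRQ1] PC=0: DEC 4 -> ACC=6
Event 13 (EXEC): [IRQ1] PC=1: INC 1 -> ACC=7
Event 14 (EXEC): [IRQ1] PC=2: IRET -> resume IRQ2 at PC=0 (depth now 1)
Event 15 (EXEC): [IRQ2] PC=0: INC 3 -> ACC=10
Event 16 (EXEC): [IRQ2] PC=1: DEC 1 -> ACC=9
Event 17 (INT 2): INT 2 arrives: push (IRQ2, PC=2), enter IRQ2 at PC=0 (depth now 2)
Event 18 (EXEC): [IRQ2] PC=0: INC 3 -> ACC=12
Event 19 (EXEC): [IRQ2] PC=1: DEC 1 -> ACC=11
Event 20 (EXEC): [IRQ2] PC=2: INC 1 -> ACC=12
Event 21 (EXEC): [IRQ2] PC=3: IRET -> resume IRQ2 at PC=2 (depth now 1)
Event 22 (INT 1): INT 1 arrives: push (IRQ2, PC=2), enter IRQ1 at PC=0 (depth now 2)
Event 23 (EXEC): [IRQ1] PC=0: DEC 4 -> ACC=8
Event 24 (EXEC): [IRQ1] PC=1: INC 1 -> ACC=9
Event 25 (EXEC): [IRQ1] PC=2: IRET -> resume IRQ2 at PC=2 (depth now 1)
Event 26 (EXEC): [IRQ2] PC=2: INC 1 -> ACC=10
Event 27 (EXEC): [IRQ2] PC=3: IRET -> resume MAIN at PC=4 (depth now 0)
Event 28 (EXEC): [MAIN] PC=4: DEC 3 -> ACC=7

Answer: MAIN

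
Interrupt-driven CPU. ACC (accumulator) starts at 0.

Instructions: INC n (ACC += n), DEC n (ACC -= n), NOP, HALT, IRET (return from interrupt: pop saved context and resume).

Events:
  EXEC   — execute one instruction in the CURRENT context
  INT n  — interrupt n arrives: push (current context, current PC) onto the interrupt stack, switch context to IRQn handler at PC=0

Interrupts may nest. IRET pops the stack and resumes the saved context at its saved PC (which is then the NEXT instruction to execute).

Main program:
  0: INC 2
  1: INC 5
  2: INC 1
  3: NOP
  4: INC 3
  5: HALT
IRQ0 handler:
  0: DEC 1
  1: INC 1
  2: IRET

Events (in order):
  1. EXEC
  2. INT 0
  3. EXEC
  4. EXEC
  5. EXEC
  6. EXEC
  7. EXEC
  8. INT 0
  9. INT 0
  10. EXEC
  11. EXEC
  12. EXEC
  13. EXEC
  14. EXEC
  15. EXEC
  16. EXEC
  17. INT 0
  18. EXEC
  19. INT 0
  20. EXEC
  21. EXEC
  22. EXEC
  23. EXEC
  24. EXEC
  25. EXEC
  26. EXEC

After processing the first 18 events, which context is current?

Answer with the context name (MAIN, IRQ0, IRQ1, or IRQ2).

Answer: IRQ0

Derivation:
Event 1 (EXEC): [MAIN] PC=0: INC 2 -> ACC=2
Event 2 (INT 0): INT 0 arrives: push (MAIN, PC=1), enter IRQ0 at PC=0 (depth now 1)
Event 3 (EXEC): [IRQ0] PC=0: DEC 1 -> ACC=1
Event 4 (EXEC): [IRQ0] PC=1: INC 1 -> ACC=2
Event 5 (EXEC): [IRQ0] PC=2: IRET -> resume MAIN at PC=1 (depth now 0)
Event 6 (EXEC): [MAIN] PC=1: INC 5 -> ACC=7
Event 7 (EXEC): [MAIN] PC=2: INC 1 -> ACC=8
Event 8 (INT 0): INT 0 arrives: push (MAIN, PC=3), enter IRQ0 at PC=0 (depth now 1)
Event 9 (INT 0): INT 0 arrives: push (IRQ0, PC=0), enter IRQ0 at PC=0 (depth now 2)
Event 10 (EXEC): [IRQ0] PC=0: DEC 1 -> ACC=7
Event 11 (EXEC): [IRQ0] PC=1: INC 1 -> ACC=8
Event 12 (EXEC): [IRQ0] PC=2: IRET -> resume IRQ0 at PC=0 (depth now 1)
Event 13 (EXEC): [IRQ0] PC=0: DEC 1 -> ACC=7
Event 14 (EXEC): [IRQ0] PC=1: INC 1 -> ACC=8
Event 15 (EXEC): [IRQ0] PC=2: IRET -> resume MAIN at PC=3 (depth now 0)
Event 16 (EXEC): [MAIN] PC=3: NOP
Event 17 (INT 0): INT 0 arrives: push (MAIN, PC=4), enter IRQ0 at PC=0 (depth now 1)
Event 18 (EXEC): [IRQ0] PC=0: DEC 1 -> ACC=7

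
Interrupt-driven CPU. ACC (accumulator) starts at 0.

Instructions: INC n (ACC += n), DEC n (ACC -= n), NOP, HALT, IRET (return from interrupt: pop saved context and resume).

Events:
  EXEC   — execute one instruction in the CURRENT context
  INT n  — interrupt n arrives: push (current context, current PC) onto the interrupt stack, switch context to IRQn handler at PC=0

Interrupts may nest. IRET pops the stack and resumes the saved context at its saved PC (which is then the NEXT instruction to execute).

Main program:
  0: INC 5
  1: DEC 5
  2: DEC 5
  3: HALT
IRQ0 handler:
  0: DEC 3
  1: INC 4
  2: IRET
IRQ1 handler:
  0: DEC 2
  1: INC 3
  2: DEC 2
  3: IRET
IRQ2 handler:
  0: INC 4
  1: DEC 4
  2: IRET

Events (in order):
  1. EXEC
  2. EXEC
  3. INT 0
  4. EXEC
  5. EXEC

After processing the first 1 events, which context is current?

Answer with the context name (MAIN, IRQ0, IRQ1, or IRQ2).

Answer: MAIN

Derivation:
Event 1 (EXEC): [MAIN] PC=0: INC 5 -> ACC=5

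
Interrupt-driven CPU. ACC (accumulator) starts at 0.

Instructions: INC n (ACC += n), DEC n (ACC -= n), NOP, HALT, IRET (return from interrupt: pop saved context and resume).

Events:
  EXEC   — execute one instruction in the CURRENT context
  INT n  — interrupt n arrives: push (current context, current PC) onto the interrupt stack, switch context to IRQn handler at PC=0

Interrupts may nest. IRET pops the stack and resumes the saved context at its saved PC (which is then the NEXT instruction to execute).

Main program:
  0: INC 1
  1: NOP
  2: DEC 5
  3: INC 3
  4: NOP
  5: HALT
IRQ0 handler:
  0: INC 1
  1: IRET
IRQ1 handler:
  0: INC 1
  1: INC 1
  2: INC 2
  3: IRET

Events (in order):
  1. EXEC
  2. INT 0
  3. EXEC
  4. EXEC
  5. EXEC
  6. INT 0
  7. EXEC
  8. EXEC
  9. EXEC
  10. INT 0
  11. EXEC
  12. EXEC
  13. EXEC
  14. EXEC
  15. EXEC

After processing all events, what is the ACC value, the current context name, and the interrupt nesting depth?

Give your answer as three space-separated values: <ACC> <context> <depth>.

Event 1 (EXEC): [MAIN] PC=0: INC 1 -> ACC=1
Event 2 (INT 0): INT 0 arrives: push (MAIN, PC=1), enter IRQ0 at PC=0 (depth now 1)
Event 3 (EXEC): [IRQ0] PC=0: INC 1 -> ACC=2
Event 4 (EXEC): [IRQ0] PC=1: IRET -> resume MAIN at PC=1 (depth now 0)
Event 5 (EXEC): [MAIN] PC=1: NOP
Event 6 (INT 0): INT 0 arrives: push (MAIN, PC=2), enter IRQ0 at PC=0 (depth now 1)
Event 7 (EXEC): [IRQ0] PC=0: INC 1 -> ACC=3
Event 8 (EXEC): [IRQ0] PC=1: IRET -> resume MAIN at PC=2 (depth now 0)
Event 9 (EXEC): [MAIN] PC=2: DEC 5 -> ACC=-2
Event 10 (INT 0): INT 0 arrives: push (MAIN, PC=3), enter IRQ0 at PC=0 (depth now 1)
Event 11 (EXEC): [IRQ0] PC=0: INC 1 -> ACC=-1
Event 12 (EXEC): [IRQ0] PC=1: IRET -> resume MAIN at PC=3 (depth now 0)
Event 13 (EXEC): [MAIN] PC=3: INC 3 -> ACC=2
Event 14 (EXEC): [MAIN] PC=4: NOP
Event 15 (EXEC): [MAIN] PC=5: HALT

Answer: 2 MAIN 0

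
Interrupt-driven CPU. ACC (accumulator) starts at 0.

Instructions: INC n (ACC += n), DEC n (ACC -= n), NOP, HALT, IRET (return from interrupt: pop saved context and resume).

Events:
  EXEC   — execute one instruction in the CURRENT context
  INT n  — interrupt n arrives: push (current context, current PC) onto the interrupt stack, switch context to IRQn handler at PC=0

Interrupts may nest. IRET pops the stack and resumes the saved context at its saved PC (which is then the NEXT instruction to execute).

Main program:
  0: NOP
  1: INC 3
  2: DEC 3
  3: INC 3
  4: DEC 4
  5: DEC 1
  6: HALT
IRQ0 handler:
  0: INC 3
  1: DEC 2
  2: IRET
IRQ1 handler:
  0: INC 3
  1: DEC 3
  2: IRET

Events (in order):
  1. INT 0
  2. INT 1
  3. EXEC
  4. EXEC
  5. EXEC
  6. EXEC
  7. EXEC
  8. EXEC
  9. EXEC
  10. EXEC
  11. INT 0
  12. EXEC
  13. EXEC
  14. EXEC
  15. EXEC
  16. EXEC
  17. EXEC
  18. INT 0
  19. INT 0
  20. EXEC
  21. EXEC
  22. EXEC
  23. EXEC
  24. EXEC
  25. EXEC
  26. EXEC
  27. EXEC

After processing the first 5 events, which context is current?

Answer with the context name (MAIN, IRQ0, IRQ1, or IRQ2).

Answer: IRQ0

Derivation:
Event 1 (INT 0): INT 0 arrives: push (MAIN, PC=0), enter IRQ0 at PC=0 (depth now 1)
Event 2 (INT 1): INT 1 arrives: push (IRQ0, PC=0), enter IRQ1 at PC=0 (depth now 2)
Event 3 (EXEC): [IRQ1] PC=0: INC 3 -> ACC=3
Event 4 (EXEC): [IRQ1] PC=1: DEC 3 -> ACC=0
Event 5 (EXEC): [IRQ1] PC=2: IRET -> resume IRQ0 at PC=0 (depth now 1)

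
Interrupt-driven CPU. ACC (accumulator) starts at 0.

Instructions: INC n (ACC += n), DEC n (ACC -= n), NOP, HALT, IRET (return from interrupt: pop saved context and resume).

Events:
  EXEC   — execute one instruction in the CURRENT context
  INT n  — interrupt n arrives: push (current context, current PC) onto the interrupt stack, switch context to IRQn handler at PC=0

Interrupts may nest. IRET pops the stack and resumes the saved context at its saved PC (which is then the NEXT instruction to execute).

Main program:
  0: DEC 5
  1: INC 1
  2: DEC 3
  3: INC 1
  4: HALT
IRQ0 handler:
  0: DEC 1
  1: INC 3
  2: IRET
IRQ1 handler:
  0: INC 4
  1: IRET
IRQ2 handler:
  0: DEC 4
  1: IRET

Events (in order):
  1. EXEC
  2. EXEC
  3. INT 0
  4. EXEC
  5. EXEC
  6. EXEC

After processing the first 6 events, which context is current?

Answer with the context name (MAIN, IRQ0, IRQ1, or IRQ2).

Answer: MAIN

Derivation:
Event 1 (EXEC): [MAIN] PC=0: DEC 5 -> ACC=-5
Event 2 (EXEC): [MAIN] PC=1: INC 1 -> ACC=-4
Event 3 (INT 0): INT 0 arrives: push (MAIN, PC=2), enter IRQ0 at PC=0 (depth now 1)
Event 4 (EXEC): [IRQ0] PC=0: DEC 1 -> ACC=-5
Event 5 (EXEC): [IRQ0] PC=1: INC 3 -> ACC=-2
Event 6 (EXEC): [IRQ0] PC=2: IRET -> resume MAIN at PC=2 (depth now 0)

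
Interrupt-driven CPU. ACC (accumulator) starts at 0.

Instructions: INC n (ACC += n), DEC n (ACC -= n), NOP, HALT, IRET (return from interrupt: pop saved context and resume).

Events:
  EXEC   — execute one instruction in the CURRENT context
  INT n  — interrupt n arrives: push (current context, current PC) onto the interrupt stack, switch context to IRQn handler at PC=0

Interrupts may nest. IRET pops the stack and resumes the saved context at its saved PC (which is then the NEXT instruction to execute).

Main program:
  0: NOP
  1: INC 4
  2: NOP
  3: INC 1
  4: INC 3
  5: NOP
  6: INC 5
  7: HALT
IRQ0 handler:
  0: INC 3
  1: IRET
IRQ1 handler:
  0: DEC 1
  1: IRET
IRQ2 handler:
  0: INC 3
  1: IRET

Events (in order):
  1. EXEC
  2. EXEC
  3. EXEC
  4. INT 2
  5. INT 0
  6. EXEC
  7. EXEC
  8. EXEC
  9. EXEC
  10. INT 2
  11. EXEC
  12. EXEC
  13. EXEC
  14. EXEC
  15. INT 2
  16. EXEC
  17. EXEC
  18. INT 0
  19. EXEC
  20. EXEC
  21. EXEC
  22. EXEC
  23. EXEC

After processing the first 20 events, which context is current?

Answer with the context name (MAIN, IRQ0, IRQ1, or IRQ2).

Event 1 (EXEC): [MAIN] PC=0: NOP
Event 2 (EXEC): [MAIN] PC=1: INC 4 -> ACC=4
Event 3 (EXEC): [MAIN] PC=2: NOP
Event 4 (INT 2): INT 2 arrives: push (MAIN, PC=3), enter IRQ2 at PC=0 (depth now 1)
Event 5 (INT 0): INT 0 arrives: push (IRQ2, PC=0), enter IRQ0 at PC=0 (depth now 2)
Event 6 (EXEC): [IRQ0] PC=0: INC 3 -> ACC=7
Event 7 (EXEC): [IRQ0] PC=1: IRET -> resume IRQ2 at PC=0 (depth now 1)
Event 8 (EXEC): [IRQ2] PC=0: INC 3 -> ACC=10
Event 9 (EXEC): [IRQ2] PC=1: IRET -> resume MAIN at PC=3 (depth now 0)
Event 10 (INT 2): INT 2 arrives: push (MAIN, PC=3), enter IRQ2 at PC=0 (depth now 1)
Event 11 (EXEC): [IRQ2] PC=0: INC 3 -> ACC=13
Event 12 (EXEC): [IRQ2] PC=1: IRET -> resume MAIN at PC=3 (depth now 0)
Event 13 (EXEC): [MAIN] PC=3: INC 1 -> ACC=14
Event 14 (EXEC): [MAIN] PC=4: INC 3 -> ACC=17
Event 15 (INT 2): INT 2 arrives: push (MAIN, PC=5), enter IRQ2 at PC=0 (depth now 1)
Event 16 (EXEC): [IRQ2] PC=0: INC 3 -> ACC=20
Event 17 (EXEC): [IRQ2] PC=1: IRET -> resume MAIN at PC=5 (depth now 0)
Event 18 (INT 0): INT 0 arrives: push (MAIN, PC=5), enter IRQ0 at PC=0 (depth now 1)
Event 19 (EXEC): [IRQ0] PC=0: INC 3 -> ACC=23
Event 20 (EXEC): [IRQ0] PC=1: IRET -> resume MAIN at PC=5 (depth now 0)

Answer: MAIN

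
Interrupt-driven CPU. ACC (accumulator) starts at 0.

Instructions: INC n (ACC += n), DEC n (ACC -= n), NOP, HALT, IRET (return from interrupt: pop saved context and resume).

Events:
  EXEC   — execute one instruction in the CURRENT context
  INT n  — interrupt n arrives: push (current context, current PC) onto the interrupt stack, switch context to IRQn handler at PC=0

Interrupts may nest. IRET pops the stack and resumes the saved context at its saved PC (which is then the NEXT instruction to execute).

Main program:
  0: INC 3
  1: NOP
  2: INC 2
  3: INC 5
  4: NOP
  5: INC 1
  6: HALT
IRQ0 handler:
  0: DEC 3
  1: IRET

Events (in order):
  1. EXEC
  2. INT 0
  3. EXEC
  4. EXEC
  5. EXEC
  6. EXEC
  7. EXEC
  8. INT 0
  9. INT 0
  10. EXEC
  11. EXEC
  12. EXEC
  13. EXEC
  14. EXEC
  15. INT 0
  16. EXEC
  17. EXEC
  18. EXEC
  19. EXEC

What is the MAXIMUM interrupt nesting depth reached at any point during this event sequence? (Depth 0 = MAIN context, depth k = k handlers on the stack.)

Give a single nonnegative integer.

Answer: 2

Derivation:
Event 1 (EXEC): [MAIN] PC=0: INC 3 -> ACC=3 [depth=0]
Event 2 (INT 0): INT 0 arrives: push (MAIN, PC=1), enter IRQ0 at PC=0 (depth now 1) [depth=1]
Event 3 (EXEC): [IRQ0] PC=0: DEC 3 -> ACC=0 [depth=1]
Event 4 (EXEC): [IRQ0] PC=1: IRET -> resume MAIN at PC=1 (depth now 0) [depth=0]
Event 5 (EXEC): [MAIN] PC=1: NOP [depth=0]
Event 6 (EXEC): [MAIN] PC=2: INC 2 -> ACC=2 [depth=0]
Event 7 (EXEC): [MAIN] PC=3: INC 5 -> ACC=7 [depth=0]
Event 8 (INT 0): INT 0 arrives: push (MAIN, PC=4), enter IRQ0 at PC=0 (depth now 1) [depth=1]
Event 9 (INT 0): INT 0 arrives: push (IRQ0, PC=0), enter IRQ0 at PC=0 (depth now 2) [depth=2]
Event 10 (EXEC): [IRQ0] PC=0: DEC 3 -> ACC=4 [depth=2]
Event 11 (EXEC): [IRQ0] PC=1: IRET -> resume IRQ0 at PC=0 (depth now 1) [depth=1]
Event 12 (EXEC): [IRQ0] PC=0: DEC 3 -> ACC=1 [depth=1]
Event 13 (EXEC): [IRQ0] PC=1: IRET -> resume MAIN at PC=4 (depth now 0) [depth=0]
Event 14 (EXEC): [MAIN] PC=4: NOP [depth=0]
Event 15 (INT 0): INT 0 arrives: push (MAIN, PC=5), enter IRQ0 at PC=0 (depth now 1) [depth=1]
Event 16 (EXEC): [IRQ0] PC=0: DEC 3 -> ACC=-2 [depth=1]
Event 17 (EXEC): [IRQ0] PC=1: IRET -> resume MAIN at PC=5 (depth now 0) [depth=0]
Event 18 (EXEC): [MAIN] PC=5: INC 1 -> ACC=-1 [depth=0]
Event 19 (EXEC): [MAIN] PC=6: HALT [depth=0]
Max depth observed: 2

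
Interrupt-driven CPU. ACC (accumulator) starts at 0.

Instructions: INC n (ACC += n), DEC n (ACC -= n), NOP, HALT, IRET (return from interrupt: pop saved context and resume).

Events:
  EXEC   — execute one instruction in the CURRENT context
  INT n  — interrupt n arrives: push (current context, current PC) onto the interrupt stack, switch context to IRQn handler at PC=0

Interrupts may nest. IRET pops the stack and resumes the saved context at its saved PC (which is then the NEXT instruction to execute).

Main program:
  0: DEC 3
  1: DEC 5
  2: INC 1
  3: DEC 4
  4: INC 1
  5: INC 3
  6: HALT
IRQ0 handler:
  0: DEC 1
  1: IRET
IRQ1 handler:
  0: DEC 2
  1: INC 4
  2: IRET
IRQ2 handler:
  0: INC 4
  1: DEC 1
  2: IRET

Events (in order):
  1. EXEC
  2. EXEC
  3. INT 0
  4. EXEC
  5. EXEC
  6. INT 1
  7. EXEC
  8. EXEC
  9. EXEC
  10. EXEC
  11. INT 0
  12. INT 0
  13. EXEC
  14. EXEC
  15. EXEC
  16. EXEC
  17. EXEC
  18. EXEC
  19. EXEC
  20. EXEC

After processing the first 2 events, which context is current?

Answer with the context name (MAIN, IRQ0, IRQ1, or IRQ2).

Answer: MAIN

Derivation:
Event 1 (EXEC): [MAIN] PC=0: DEC 3 -> ACC=-3
Event 2 (EXEC): [MAIN] PC=1: DEC 5 -> ACC=-8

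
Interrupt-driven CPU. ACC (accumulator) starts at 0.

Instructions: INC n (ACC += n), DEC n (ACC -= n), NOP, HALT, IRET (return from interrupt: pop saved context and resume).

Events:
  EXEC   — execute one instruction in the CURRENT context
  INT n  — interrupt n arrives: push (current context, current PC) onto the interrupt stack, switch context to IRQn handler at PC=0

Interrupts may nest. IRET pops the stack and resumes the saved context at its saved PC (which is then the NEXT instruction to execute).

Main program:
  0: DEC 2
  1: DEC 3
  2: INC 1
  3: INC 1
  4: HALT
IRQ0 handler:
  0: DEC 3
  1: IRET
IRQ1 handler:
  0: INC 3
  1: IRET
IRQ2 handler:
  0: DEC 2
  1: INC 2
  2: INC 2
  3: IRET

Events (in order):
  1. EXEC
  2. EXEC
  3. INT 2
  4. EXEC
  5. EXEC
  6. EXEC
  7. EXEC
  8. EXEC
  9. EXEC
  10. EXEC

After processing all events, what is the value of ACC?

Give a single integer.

Answer: -1

Derivation:
Event 1 (EXEC): [MAIN] PC=0: DEC 2 -> ACC=-2
Event 2 (EXEC): [MAIN] PC=1: DEC 3 -> ACC=-5
Event 3 (INT 2): INT 2 arrives: push (MAIN, PC=2), enter IRQ2 at PC=0 (depth now 1)
Event 4 (EXEC): [IRQ2] PC=0: DEC 2 -> ACC=-7
Event 5 (EXEC): [IRQ2] PC=1: INC 2 -> ACC=-5
Event 6 (EXEC): [IRQ2] PC=2: INC 2 -> ACC=-3
Event 7 (EXEC): [IRQ2] PC=3: IRET -> resume MAIN at PC=2 (depth now 0)
Event 8 (EXEC): [MAIN] PC=2: INC 1 -> ACC=-2
Event 9 (EXEC): [MAIN] PC=3: INC 1 -> ACC=-1
Event 10 (EXEC): [MAIN] PC=4: HALT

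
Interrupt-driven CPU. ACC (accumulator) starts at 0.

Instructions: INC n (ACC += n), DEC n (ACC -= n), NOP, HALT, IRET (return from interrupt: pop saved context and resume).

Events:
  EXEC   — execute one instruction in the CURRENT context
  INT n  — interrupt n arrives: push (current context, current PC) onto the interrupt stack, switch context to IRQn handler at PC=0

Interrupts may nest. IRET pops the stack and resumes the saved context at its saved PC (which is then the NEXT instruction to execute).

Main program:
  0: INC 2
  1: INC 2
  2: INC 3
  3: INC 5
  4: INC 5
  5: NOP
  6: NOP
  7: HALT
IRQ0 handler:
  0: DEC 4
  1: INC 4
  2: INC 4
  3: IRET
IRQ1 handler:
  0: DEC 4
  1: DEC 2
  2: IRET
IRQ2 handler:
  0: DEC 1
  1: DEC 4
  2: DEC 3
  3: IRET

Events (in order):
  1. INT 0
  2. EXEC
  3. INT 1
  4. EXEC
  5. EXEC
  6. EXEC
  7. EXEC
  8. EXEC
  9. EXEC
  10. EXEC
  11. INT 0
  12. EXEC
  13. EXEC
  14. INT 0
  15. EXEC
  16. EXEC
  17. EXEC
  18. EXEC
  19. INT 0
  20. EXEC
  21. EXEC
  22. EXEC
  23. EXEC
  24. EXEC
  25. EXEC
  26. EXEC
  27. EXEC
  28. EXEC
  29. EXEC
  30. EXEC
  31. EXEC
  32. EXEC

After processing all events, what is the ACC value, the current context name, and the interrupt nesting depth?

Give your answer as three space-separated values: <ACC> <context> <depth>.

Answer: 27 MAIN 0

Derivation:
Event 1 (INT 0): INT 0 arrives: push (MAIN, PC=0), enter IRQ0 at PC=0 (depth now 1)
Event 2 (EXEC): [IRQ0] PC=0: DEC 4 -> ACC=-4
Event 3 (INT 1): INT 1 arrives: push (IRQ0, PC=1), enter IRQ1 at PC=0 (depth now 2)
Event 4 (EXEC): [IRQ1] PC=0: DEC 4 -> ACC=-8
Event 5 (EXEC): [IRQ1] PC=1: DEC 2 -> ACC=-10
Event 6 (EXEC): [IRQ1] PC=2: IRET -> resume IRQ0 at PC=1 (depth now 1)
Event 7 (EXEC): [IRQ0] PC=1: INC 4 -> ACC=-6
Event 8 (EXEC): [IRQ0] PC=2: INC 4 -> ACC=-2
Event 9 (EXEC): [IRQ0] PC=3: IRET -> resume MAIN at PC=0 (depth now 0)
Event 10 (EXEC): [MAIN] PC=0: INC 2 -> ACC=0
Event 11 (INT 0): INT 0 arrives: push (MAIN, PC=1), enter IRQ0 at PC=0 (depth now 1)
Event 12 (EXEC): [IRQ0] PC=0: DEC 4 -> ACC=-4
Event 13 (EXEC): [IRQ0] PC=1: INC 4 -> ACC=0
Event 14 (INT 0): INT 0 arrives: push (IRQ0, PC=2), enter IRQ0 at PC=0 (depth now 2)
Event 15 (EXEC): [IRQ0] PC=0: DEC 4 -> ACC=-4
Event 16 (EXEC): [IRQ0] PC=1: INC 4 -> ACC=0
Event 17 (EXEC): [IRQ0] PC=2: INC 4 -> ACC=4
Event 18 (EXEC): [IRQ0] PC=3: IRET -> resume IRQ0 at PC=2 (depth now 1)
Event 19 (INT 0): INT 0 arrives: push (IRQ0, PC=2), enter IRQ0 at PC=0 (depth now 2)
Event 20 (EXEC): [IRQ0] PC=0: DEC 4 -> ACC=0
Event 21 (EXEC): [IRQ0] PC=1: INC 4 -> ACC=4
Event 22 (EXEC): [IRQ0] PC=2: INC 4 -> ACC=8
Event 23 (EXEC): [IRQ0] PC=3: IRET -> resume IRQ0 at PC=2 (depth now 1)
Event 24 (EXEC): [IRQ0] PC=2: INC 4 -> ACC=12
Event 25 (EXEC): [IRQ0] PC=3: IRET -> resume MAIN at PC=1 (depth now 0)
Event 26 (EXEC): [MAIN] PC=1: INC 2 -> ACC=14
Event 27 (EXEC): [MAIN] PC=2: INC 3 -> ACC=17
Event 28 (EXEC): [MAIN] PC=3: INC 5 -> ACC=22
Event 29 (EXEC): [MAIN] PC=4: INC 5 -> ACC=27
Event 30 (EXEC): [MAIN] PC=5: NOP
Event 31 (EXEC): [MAIN] PC=6: NOP
Event 32 (EXEC): [MAIN] PC=7: HALT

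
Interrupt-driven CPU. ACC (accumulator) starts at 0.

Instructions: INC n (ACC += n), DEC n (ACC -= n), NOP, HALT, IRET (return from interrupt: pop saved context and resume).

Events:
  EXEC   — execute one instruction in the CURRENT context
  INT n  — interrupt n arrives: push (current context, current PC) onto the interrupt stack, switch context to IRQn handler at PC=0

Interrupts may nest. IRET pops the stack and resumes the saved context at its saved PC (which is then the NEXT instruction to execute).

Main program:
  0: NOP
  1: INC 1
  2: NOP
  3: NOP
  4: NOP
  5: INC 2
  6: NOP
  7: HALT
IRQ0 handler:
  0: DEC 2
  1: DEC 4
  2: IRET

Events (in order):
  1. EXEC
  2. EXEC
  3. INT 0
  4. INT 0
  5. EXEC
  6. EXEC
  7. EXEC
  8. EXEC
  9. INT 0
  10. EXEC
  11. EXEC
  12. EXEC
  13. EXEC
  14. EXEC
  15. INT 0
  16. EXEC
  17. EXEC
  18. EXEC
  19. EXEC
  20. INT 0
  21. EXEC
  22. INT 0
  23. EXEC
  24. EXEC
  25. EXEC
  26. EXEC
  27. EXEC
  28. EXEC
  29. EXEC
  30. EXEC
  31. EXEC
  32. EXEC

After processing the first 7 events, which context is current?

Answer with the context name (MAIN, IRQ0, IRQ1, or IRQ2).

Answer: IRQ0

Derivation:
Event 1 (EXEC): [MAIN] PC=0: NOP
Event 2 (EXEC): [MAIN] PC=1: INC 1 -> ACC=1
Event 3 (INT 0): INT 0 arrives: push (MAIN, PC=2), enter IRQ0 at PC=0 (depth now 1)
Event 4 (INT 0): INT 0 arrives: push (IRQ0, PC=0), enter IRQ0 at PC=0 (depth now 2)
Event 5 (EXEC): [IRQ0] PC=0: DEC 2 -> ACC=-1
Event 6 (EXEC): [IRQ0] PC=1: DEC 4 -> ACC=-5
Event 7 (EXEC): [IRQ0] PC=2: IRET -> resume IRQ0 at PC=0 (depth now 1)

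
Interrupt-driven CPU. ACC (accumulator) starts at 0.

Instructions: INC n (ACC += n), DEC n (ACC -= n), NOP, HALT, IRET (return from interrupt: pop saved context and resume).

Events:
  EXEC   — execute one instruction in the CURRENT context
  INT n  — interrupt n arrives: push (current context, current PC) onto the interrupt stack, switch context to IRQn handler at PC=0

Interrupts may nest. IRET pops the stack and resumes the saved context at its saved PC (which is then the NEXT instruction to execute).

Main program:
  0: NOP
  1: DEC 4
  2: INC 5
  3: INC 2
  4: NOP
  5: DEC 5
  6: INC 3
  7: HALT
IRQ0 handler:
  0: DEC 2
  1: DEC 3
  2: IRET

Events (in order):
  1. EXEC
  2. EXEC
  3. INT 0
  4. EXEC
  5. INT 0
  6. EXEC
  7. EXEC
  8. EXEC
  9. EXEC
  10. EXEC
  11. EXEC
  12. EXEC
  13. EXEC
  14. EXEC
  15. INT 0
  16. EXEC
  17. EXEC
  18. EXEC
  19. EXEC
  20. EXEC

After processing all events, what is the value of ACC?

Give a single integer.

Event 1 (EXEC): [MAIN] PC=0: NOP
Event 2 (EXEC): [MAIN] PC=1: DEC 4 -> ACC=-4
Event 3 (INT 0): INT 0 arrives: push (MAIN, PC=2), enter IRQ0 at PC=0 (depth now 1)
Event 4 (EXEC): [IRQ0] PC=0: DEC 2 -> ACC=-6
Event 5 (INT 0): INT 0 arrives: push (IRQ0, PC=1), enter IRQ0 at PC=0 (depth now 2)
Event 6 (EXEC): [IRQ0] PC=0: DEC 2 -> ACC=-8
Event 7 (EXEC): [IRQ0] PC=1: DEC 3 -> ACC=-11
Event 8 (EXEC): [IRQ0] PC=2: IRET -> resume IRQ0 at PC=1 (depth now 1)
Event 9 (EXEC): [IRQ0] PC=1: DEC 3 -> ACC=-14
Event 10 (EXEC): [IRQ0] PC=2: IRET -> resume MAIN at PC=2 (depth now 0)
Event 11 (EXEC): [MAIN] PC=2: INC 5 -> ACC=-9
Event 12 (EXEC): [MAIN] PC=3: INC 2 -> ACC=-7
Event 13 (EXEC): [MAIN] PC=4: NOP
Event 14 (EXEC): [MAIN] PC=5: DEC 5 -> ACC=-12
Event 15 (INT 0): INT 0 arrives: push (MAIN, PC=6), enter IRQ0 at PC=0 (depth now 1)
Event 16 (EXEC): [IRQ0] PC=0: DEC 2 -> ACC=-14
Event 17 (EXEC): [IRQ0] PC=1: DEC 3 -> ACC=-17
Event 18 (EXEC): [IRQ0] PC=2: IRET -> resume MAIN at PC=6 (depth now 0)
Event 19 (EXEC): [MAIN] PC=6: INC 3 -> ACC=-14
Event 20 (EXEC): [MAIN] PC=7: HALT

Answer: -14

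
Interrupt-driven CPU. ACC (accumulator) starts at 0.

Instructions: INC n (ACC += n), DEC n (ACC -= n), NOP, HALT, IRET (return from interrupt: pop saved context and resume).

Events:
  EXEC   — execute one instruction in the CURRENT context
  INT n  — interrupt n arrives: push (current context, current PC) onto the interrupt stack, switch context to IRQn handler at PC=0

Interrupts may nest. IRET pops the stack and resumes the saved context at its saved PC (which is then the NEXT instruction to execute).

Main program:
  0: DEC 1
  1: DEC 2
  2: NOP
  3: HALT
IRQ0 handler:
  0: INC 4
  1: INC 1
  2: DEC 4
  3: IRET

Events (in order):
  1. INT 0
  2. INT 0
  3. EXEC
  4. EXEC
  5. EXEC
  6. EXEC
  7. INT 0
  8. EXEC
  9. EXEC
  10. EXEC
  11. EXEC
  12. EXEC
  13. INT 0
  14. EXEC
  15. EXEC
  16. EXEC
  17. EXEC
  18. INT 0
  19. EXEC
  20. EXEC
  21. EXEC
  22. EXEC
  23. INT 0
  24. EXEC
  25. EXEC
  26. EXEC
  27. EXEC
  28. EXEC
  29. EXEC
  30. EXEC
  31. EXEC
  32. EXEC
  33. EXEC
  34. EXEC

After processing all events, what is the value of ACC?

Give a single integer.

Event 1 (INT 0): INT 0 arrives: push (MAIN, PC=0), enter IRQ0 at PC=0 (depth now 1)
Event 2 (INT 0): INT 0 arrives: push (IRQ0, PC=0), enter IRQ0 at PC=0 (depth now 2)
Event 3 (EXEC): [IRQ0] PC=0: INC 4 -> ACC=4
Event 4 (EXEC): [IRQ0] PC=1: INC 1 -> ACC=5
Event 5 (EXEC): [IRQ0] PC=2: DEC 4 -> ACC=1
Event 6 (EXEC): [IRQ0] PC=3: IRET -> resume IRQ0 at PC=0 (depth now 1)
Event 7 (INT 0): INT 0 arrives: push (IRQ0, PC=0), enter IRQ0 at PC=0 (depth now 2)
Event 8 (EXEC): [IRQ0] PC=0: INC 4 -> ACC=5
Event 9 (EXEC): [IRQ0] PC=1: INC 1 -> ACC=6
Event 10 (EXEC): [IRQ0] PC=2: DEC 4 -> ACC=2
Event 11 (EXEC): [IRQ0] PC=3: IRET -> resume IRQ0 at PC=0 (depth now 1)
Event 12 (EXEC): [IRQ0] PC=0: INC 4 -> ACC=6
Event 13 (INT 0): INT 0 arrives: push (IRQ0, PC=1), enter IRQ0 at PC=0 (depth now 2)
Event 14 (EXEC): [IRQ0] PC=0: INC 4 -> ACC=10
Event 15 (EXEC): [IRQ0] PC=1: INC 1 -> ACC=11
Event 16 (EXEC): [IRQ0] PC=2: DEC 4 -> ACC=7
Event 17 (EXEC): [IRQ0] PC=3: IRET -> resume IRQ0 at PC=1 (depth now 1)
Event 18 (INT 0): INT 0 arrives: push (IRQ0, PC=1), enter IRQ0 at PC=0 (depth now 2)
Event 19 (EXEC): [IRQ0] PC=0: INC 4 -> ACC=11
Event 20 (EXEC): [IRQ0] PC=1: INC 1 -> ACC=12
Event 21 (EXEC): [IRQ0] PC=2: DEC 4 -> ACC=8
Event 22 (EXEC): [IRQ0] PC=3: IRET -> resume IRQ0 at PC=1 (depth now 1)
Event 23 (INT 0): INT 0 arrives: push (IRQ0, PC=1), enter IRQ0 at PC=0 (depth now 2)
Event 24 (EXEC): [IRQ0] PC=0: INC 4 -> ACC=12
Event 25 (EXEC): [IRQ0] PC=1: INC 1 -> ACC=13
Event 26 (EXEC): [IRQ0] PC=2: DEC 4 -> ACC=9
Event 27 (EXEC): [IRQ0] PC=3: IRET -> resume IRQ0 at PC=1 (depth now 1)
Event 28 (EXEC): [IRQ0] PC=1: INC 1 -> ACC=10
Event 29 (EXEC): [IRQ0] PC=2: DEC 4 -> ACC=6
Event 30 (EXEC): [IRQ0] PC=3: IRET -> resume MAIN at PC=0 (depth now 0)
Event 31 (EXEC): [MAIN] PC=0: DEC 1 -> ACC=5
Event 32 (EXEC): [MAIN] PC=1: DEC 2 -> ACC=3
Event 33 (EXEC): [MAIN] PC=2: NOP
Event 34 (EXEC): [MAIN] PC=3: HALT

Answer: 3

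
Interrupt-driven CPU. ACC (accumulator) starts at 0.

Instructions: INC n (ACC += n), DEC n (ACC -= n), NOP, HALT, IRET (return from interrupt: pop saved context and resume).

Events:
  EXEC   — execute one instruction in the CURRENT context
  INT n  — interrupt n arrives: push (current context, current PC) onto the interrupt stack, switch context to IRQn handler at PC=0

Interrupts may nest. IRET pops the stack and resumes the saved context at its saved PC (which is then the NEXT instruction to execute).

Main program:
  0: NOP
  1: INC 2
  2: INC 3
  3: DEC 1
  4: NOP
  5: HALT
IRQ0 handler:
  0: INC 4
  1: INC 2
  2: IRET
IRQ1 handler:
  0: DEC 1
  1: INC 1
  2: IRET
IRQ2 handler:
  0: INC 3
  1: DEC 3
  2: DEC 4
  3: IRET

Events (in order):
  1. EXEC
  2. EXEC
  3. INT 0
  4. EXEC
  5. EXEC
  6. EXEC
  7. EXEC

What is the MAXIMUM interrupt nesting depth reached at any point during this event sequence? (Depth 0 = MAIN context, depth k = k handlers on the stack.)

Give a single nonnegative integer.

Answer: 1

Derivation:
Event 1 (EXEC): [MAIN] PC=0: NOP [depth=0]
Event 2 (EXEC): [MAIN] PC=1: INC 2 -> ACC=2 [depth=0]
Event 3 (INT 0): INT 0 arrives: push (MAIN, PC=2), enter IRQ0 at PC=0 (depth now 1) [depth=1]
Event 4 (EXEC): [IRQ0] PC=0: INC 4 -> ACC=6 [depth=1]
Event 5 (EXEC): [IRQ0] PC=1: INC 2 -> ACC=8 [depth=1]
Event 6 (EXEC): [IRQ0] PC=2: IRET -> resume MAIN at PC=2 (depth now 0) [depth=0]
Event 7 (EXEC): [MAIN] PC=2: INC 3 -> ACC=11 [depth=0]
Max depth observed: 1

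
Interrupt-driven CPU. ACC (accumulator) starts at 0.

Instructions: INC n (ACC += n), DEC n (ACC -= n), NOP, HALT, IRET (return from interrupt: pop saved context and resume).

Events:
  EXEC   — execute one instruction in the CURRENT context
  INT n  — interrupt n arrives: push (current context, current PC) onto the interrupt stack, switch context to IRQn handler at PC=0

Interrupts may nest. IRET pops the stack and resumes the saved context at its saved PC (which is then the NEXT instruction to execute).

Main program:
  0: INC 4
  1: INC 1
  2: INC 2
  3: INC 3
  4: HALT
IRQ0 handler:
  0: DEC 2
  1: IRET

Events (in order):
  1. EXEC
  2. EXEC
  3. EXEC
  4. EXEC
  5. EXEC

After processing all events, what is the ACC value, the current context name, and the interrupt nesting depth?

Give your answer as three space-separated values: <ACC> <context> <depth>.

Event 1 (EXEC): [MAIN] PC=0: INC 4 -> ACC=4
Event 2 (EXEC): [MAIN] PC=1: INC 1 -> ACC=5
Event 3 (EXEC): [MAIN] PC=2: INC 2 -> ACC=7
Event 4 (EXEC): [MAIN] PC=3: INC 3 -> ACC=10
Event 5 (EXEC): [MAIN] PC=4: HALT

Answer: 10 MAIN 0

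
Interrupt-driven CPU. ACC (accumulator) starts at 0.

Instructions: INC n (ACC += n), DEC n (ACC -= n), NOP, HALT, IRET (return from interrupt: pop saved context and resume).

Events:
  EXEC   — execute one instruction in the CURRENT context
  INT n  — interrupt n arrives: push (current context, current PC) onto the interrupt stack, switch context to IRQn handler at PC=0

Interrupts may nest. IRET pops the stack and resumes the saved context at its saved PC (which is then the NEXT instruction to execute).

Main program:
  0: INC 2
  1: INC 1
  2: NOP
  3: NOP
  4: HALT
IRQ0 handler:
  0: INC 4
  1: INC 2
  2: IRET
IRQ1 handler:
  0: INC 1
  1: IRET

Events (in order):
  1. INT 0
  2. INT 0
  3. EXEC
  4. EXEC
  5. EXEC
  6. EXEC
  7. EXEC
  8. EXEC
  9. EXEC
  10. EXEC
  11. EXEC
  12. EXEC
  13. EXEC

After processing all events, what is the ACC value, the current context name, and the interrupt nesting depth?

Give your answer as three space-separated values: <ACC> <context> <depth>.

Answer: 15 MAIN 0

Derivation:
Event 1 (INT 0): INT 0 arrives: push (MAIN, PC=0), enter IRQ0 at PC=0 (depth now 1)
Event 2 (INT 0): INT 0 arrives: push (IRQ0, PC=0), enter IRQ0 at PC=0 (depth now 2)
Event 3 (EXEC): [IRQ0] PC=0: INC 4 -> ACC=4
Event 4 (EXEC): [IRQ0] PC=1: INC 2 -> ACC=6
Event 5 (EXEC): [IRQ0] PC=2: IRET -> resume IRQ0 at PC=0 (depth now 1)
Event 6 (EXEC): [IRQ0] PC=0: INC 4 -> ACC=10
Event 7 (EXEC): [IRQ0] PC=1: INC 2 -> ACC=12
Event 8 (EXEC): [IRQ0] PC=2: IRET -> resume MAIN at PC=0 (depth now 0)
Event 9 (EXEC): [MAIN] PC=0: INC 2 -> ACC=14
Event 10 (EXEC): [MAIN] PC=1: INC 1 -> ACC=15
Event 11 (EXEC): [MAIN] PC=2: NOP
Event 12 (EXEC): [MAIN] PC=3: NOP
Event 13 (EXEC): [MAIN] PC=4: HALT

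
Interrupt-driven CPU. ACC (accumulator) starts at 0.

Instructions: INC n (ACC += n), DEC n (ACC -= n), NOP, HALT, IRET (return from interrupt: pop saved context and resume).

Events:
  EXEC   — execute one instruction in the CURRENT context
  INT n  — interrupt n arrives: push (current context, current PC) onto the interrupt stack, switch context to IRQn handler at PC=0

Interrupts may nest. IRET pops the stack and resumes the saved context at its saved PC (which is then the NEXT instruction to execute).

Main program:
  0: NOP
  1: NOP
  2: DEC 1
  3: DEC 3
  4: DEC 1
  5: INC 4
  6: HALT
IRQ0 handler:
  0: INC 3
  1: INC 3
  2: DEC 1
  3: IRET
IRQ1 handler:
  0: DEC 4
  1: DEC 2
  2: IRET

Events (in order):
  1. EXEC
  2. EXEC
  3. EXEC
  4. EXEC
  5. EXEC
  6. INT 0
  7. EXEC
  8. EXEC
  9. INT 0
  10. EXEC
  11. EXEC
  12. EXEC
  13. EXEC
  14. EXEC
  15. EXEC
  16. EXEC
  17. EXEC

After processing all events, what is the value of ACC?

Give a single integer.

Event 1 (EXEC): [MAIN] PC=0: NOP
Event 2 (EXEC): [MAIN] PC=1: NOP
Event 3 (EXEC): [MAIN] PC=2: DEC 1 -> ACC=-1
Event 4 (EXEC): [MAIN] PC=3: DEC 3 -> ACC=-4
Event 5 (EXEC): [MAIN] PC=4: DEC 1 -> ACC=-5
Event 6 (INT 0): INT 0 arrives: push (MAIN, PC=5), enter IRQ0 at PC=0 (depth now 1)
Event 7 (EXEC): [IRQ0] PC=0: INC 3 -> ACC=-2
Event 8 (EXEC): [IRQ0] PC=1: INC 3 -> ACC=1
Event 9 (INT 0): INT 0 arrives: push (IRQ0, PC=2), enter IRQ0 at PC=0 (depth now 2)
Event 10 (EXEC): [IRQ0] PC=0: INC 3 -> ACC=4
Event 11 (EXEC): [IRQ0] PC=1: INC 3 -> ACC=7
Event 12 (EXEC): [IRQ0] PC=2: DEC 1 -> ACC=6
Event 13 (EXEC): [IRQ0] PC=3: IRET -> resume IRQ0 at PC=2 (depth now 1)
Event 14 (EXEC): [IRQ0] PC=2: DEC 1 -> ACC=5
Event 15 (EXEC): [IRQ0] PC=3: IRET -> resume MAIN at PC=5 (depth now 0)
Event 16 (EXEC): [MAIN] PC=5: INC 4 -> ACC=9
Event 17 (EXEC): [MAIN] PC=6: HALT

Answer: 9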